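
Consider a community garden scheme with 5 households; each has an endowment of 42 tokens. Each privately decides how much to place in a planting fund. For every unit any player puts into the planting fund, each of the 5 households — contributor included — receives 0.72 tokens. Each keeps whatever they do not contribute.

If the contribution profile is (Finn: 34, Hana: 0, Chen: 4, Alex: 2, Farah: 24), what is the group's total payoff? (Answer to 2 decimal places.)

376.40 tokens

Total contributed: 34 + 0 + 4 + 2 + 24 = 64; total kept: 5 × 42 − 64 = 146.
The planting fund pays out 0.72 × 5 × 64 = 230.40 in aggregate.
Group total = 146 + 230.40 = 376.40.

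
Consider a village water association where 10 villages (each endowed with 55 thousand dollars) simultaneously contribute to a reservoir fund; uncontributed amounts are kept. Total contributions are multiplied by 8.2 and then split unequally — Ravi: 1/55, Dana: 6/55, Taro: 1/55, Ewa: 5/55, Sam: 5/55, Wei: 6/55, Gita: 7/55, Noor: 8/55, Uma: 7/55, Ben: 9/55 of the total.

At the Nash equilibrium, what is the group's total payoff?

A player with share s gets back 8.2·s per unit contributed, so full contribution is dominant for anyone with s > 1/8.2 = 0.1220 and zero contribution is dominant for anyone below.
The shares above 0.1220 belong to Gita, Noor, Uma and Ben, contributing 55 each; the remaining 6 contribute 0. Total contributed: 220.
The reservoir fund pays out 8.2 × 220 = 1804.00 in total (split across the unequal shares, but the aggregate is all that matters for the group sum).
The 6 free-riders keep 55 each, adding 330. Group total = 330 + 1804.00 = 2134.00.

2134.00 thousand dollars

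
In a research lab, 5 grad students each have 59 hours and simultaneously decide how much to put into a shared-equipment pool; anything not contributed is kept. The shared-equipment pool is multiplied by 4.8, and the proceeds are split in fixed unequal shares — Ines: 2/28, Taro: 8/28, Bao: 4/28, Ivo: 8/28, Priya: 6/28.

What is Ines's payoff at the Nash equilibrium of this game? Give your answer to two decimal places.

119.69 hours

A player with share s gets back 4.8·s per unit contributed, so full contribution is dominant for anyone with s > 1/4.8 = 0.2083 and zero contribution is dominant for anyone below.
Taro, Ivo and Priya are above the threshold, contributing 59 each; the remaining 2 contribute 0. Total contributed: 177.
Ines keeps 59 and receives 4.8 × 177 × 2/28 = 60.69 from the shared-equipment pool, for a payoff of 119.69.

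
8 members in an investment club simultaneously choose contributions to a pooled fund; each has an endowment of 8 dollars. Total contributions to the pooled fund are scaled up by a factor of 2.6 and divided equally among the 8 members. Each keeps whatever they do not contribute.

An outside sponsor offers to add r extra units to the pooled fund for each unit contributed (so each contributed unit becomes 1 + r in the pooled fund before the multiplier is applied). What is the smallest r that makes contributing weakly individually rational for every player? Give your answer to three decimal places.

2.077

With matching at rate r, one contributed unit becomes (1 + r) in the pooled fund and returns 2.6 × (1 + r) / 8 to the contributor.
Setting this equal to 1: 1 + r = 8/2.6 = 3.0769.
So the minimum matching rate is r = 3.0769 − 1 = 2.077.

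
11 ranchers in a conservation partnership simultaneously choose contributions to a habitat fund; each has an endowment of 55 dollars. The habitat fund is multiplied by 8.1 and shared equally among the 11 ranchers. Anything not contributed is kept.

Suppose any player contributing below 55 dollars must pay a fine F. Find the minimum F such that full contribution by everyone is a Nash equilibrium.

Given the others contribute fully, the best deviation is to contribute 0 (any partial contribution still incurs the fine and gives up units whose private return 0.7364 is below 1).
Deviating from 55 to 0 saves 55 dollars but forfeits the deviator's share of the drop in the habitat fund: 8.1/11 × 55 = 40.50.
So the deviation gain is 55 − 40.50 = 14.50, and the fine must be at least 14.50 dollars to wipe it out.

14.50 dollars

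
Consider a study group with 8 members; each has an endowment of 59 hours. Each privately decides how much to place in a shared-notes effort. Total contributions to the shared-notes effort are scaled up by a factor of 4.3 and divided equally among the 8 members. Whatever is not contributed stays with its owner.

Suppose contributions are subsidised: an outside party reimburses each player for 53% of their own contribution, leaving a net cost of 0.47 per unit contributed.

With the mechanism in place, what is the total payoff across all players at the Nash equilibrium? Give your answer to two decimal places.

2279.76 hours

The effective private return per unit is now (4.3/8) / 0.47 = 1.1436 > 1, so every player's dominant strategy flips to full contribution.
At the Nash equilibrium everyone contributes 59. Group total payoff = 8 × (59 × 0.53 + 4.3 × 59) = 2279.76.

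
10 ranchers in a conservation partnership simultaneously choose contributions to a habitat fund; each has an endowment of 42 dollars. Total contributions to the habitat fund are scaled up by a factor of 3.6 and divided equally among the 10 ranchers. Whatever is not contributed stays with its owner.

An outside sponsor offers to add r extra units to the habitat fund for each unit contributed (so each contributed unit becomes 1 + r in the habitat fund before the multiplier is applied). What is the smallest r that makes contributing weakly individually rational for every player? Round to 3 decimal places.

With matching at rate r, one contributed unit becomes (1 + r) in the habitat fund and returns 3.6 × (1 + r) / 10 to the contributor.
Setting this equal to 1: 1 + r = 10/3.6 = 2.7778.
So the minimum matching rate is r = 2.7778 − 1 = 1.778.

1.778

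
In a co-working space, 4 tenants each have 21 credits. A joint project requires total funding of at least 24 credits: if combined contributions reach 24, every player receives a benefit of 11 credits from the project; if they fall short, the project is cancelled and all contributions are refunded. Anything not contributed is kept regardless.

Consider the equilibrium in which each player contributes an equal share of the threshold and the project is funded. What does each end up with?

26 credits

Equal share of the threshold: 24/4 = 6.
At this profile no one gains by cutting their contribution: any cut drops the total below 24, the project is cancelled, contributions are refunded, and the deviator ends with 21, which is less than 21 − 6 + 11 = 26. Contributing more than 6 just wastes the excess. So contributing exactly 6 is a best response.
Each player's payoff: 21 − 6 + 11 = 26.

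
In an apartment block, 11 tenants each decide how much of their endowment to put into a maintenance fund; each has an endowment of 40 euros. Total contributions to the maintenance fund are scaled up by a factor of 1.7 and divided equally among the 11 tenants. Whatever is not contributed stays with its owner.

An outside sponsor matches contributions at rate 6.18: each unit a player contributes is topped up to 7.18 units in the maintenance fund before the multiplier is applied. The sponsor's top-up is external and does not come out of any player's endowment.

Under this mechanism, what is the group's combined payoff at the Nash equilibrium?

The effective private return per unit is now 1.7 × 7.18 / 11 = 1.1096 > 1, so every player's dominant strategy flips to full contribution.
At the Nash equilibrium everyone contributes 40. Group total payoff = 1.7 × 7.18 × 440 = 5370.64.

5370.64 euros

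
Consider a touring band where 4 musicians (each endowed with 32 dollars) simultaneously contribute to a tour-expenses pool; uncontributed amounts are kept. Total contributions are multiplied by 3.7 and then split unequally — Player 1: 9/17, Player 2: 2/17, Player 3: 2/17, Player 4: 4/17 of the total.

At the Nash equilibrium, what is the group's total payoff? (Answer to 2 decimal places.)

214.40 dollars

Each unit j contributes comes back to j as 3.7 × (j's share), so j prefers to contribute only if that share exceeds 1/3.7 = 0.2703; otherwise keeping the unit dominates.
Player 1 alone (share 9/17) is above the threshold, contributing 32; the remaining 3 contribute 0. Total contributed: 32.
The tour-expenses pool pays out 3.7 × 32 = 118.40 in total (split across the unequal shares, but the aggregate is all that matters for the group sum).
The 3 free-riders keep 32 each, adding 96. Group total = 96 + 118.40 = 214.40.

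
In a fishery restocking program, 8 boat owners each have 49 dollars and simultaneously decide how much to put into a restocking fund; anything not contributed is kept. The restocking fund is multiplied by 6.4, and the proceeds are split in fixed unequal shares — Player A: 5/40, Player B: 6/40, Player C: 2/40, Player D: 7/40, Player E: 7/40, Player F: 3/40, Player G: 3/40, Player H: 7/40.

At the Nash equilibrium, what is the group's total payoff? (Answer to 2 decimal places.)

For player j, contributing a unit is worthwhile iff 6.4 × (j's share) ≥ 1, i.e. iff j's share is at least 0.1563.
Player D, Player E and Player H are above the threshold, contributing 49 each; the remaining 5 contribute 0. Total contributed: 147.
The restocking fund pays out 6.4 × 147 = 940.80 in total (split across the unequal shares, but the aggregate is all that matters for the group sum).
The 5 free-riders keep 49 each, adding 245. Group total = 245 + 940.80 = 1185.80.

1185.80 dollars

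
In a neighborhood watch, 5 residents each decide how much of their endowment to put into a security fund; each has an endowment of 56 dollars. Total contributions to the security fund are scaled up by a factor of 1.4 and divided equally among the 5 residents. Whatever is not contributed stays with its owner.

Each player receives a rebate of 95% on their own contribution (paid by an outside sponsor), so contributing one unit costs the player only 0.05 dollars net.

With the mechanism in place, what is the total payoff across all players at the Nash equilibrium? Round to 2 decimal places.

658.00 dollars

With the mechanism, a contributed unit returns (1.4/5) / 0.05 = 5.6000 per unit of net cost to the contributor — now above 1 — so contributing fully is weakly dominant for every player.
So the Nash equilibrium is full contribution by all 5; the group earns 5 × (56 × 0.95 + 1.4 × 56) = 658.00.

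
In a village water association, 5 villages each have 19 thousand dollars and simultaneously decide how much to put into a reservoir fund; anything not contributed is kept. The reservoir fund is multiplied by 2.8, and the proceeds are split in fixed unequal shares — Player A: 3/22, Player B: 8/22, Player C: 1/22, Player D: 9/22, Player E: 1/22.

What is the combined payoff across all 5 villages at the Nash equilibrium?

163.40 thousand dollars

For player j, contributing a unit is worthwhile iff 2.8 × (j's share) ≥ 1, i.e. iff j's share is at least 0.3571.
Player B and Player D clear that bar, contributing 19 each; the remaining 3 contribute 0. Total contributed: 38.
The reservoir fund pays out 2.8 × 38 = 106.40 in total (split across the unequal shares, but the aggregate is all that matters for the group sum).
The 3 free-riders keep 19 each, adding 57. Group total = 57 + 106.40 = 163.40.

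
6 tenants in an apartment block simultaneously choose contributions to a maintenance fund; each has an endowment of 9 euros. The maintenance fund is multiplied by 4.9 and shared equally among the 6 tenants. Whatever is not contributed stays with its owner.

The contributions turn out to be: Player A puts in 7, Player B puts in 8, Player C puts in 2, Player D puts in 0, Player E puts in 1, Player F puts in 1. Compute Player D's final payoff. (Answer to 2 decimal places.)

24.52 euros

Total contributed: 7 + 8 + 2 + 0 + 1 + 1 = 19.
Each receives 4.9 × 19 / 6 = 15.52 from the maintenance fund.
Player D keeps 9 − 0 = 9, so Player D's payoff is 9 + 15.52 = 24.52.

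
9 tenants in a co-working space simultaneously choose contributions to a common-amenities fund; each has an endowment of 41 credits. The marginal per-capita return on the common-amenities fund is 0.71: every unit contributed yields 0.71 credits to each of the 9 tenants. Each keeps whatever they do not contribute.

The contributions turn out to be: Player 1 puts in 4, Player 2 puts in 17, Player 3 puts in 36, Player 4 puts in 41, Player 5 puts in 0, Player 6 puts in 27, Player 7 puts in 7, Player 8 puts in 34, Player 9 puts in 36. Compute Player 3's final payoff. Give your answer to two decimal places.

148.42 credits

Total contributed: 4 + 17 + 36 + 41 + 0 + 27 + 7 + 34 + 36 = 202.
Each receives 0.71 × 202 = 143.42 from the common-amenities fund.
Player 3 keeps 41 − 36 = 5, so Player 3's payoff is 5 + 143.42 = 148.42.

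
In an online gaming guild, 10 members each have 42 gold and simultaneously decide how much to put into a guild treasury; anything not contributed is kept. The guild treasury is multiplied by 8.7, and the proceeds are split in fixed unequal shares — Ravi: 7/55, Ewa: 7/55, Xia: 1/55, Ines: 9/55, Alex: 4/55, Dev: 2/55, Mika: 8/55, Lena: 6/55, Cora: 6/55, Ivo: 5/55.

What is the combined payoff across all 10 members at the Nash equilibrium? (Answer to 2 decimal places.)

1713.60 gold

Each unit j contributes comes back to j as 8.7 × (j's share), so j prefers to contribute only if that share exceeds 1/8.7 = 0.1149; otherwise keeping the unit dominates.
The shares above 0.1149 belong to Ravi, Ewa, Ines and Mika, contributing 42 each; the remaining 6 contribute 0. Total contributed: 168.
The guild treasury pays out 8.7 × 168 = 1461.60 in total (split across the unequal shares, but the aggregate is all that matters for the group sum).
The 6 free-riders keep 42 each, adding 252. Group total = 252 + 1461.60 = 1713.60.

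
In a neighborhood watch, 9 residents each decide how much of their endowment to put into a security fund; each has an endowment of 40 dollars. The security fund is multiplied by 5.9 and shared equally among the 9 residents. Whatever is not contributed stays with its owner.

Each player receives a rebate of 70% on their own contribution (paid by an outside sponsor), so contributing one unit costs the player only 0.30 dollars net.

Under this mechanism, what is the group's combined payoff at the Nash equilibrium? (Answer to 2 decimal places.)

With the mechanism, a contributed unit returns (5.9/9) / 0.30 = 2.1852 per unit of net cost to the contributor — now above 1 — so contributing fully is weakly dominant for every player.
At the Nash equilibrium everyone contributes 40. Group total payoff = 9 × (40 × 0.70 + 5.9 × 40) = 2376.00.

2376.00 dollars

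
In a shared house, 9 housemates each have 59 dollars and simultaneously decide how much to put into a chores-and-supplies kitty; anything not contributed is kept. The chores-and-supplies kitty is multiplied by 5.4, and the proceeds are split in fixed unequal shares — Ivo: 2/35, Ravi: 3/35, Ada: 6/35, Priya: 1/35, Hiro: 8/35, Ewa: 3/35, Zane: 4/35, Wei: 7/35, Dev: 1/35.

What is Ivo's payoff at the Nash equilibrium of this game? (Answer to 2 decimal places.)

95.41 dollars

A player with share s gets back 5.4·s per unit contributed, so full contribution is dominant for anyone with s > 1/5.4 = 0.1852 and zero contribution is dominant for anyone below.
Hiro and Wei are above the threshold, contributing 59 each; the remaining 7 contribute 0. Total contributed: 118.
Ivo keeps 59 and receives 5.4 × 118 × 2/35 = 36.41 from the chores-and-supplies kitty, for a payoff of 95.41.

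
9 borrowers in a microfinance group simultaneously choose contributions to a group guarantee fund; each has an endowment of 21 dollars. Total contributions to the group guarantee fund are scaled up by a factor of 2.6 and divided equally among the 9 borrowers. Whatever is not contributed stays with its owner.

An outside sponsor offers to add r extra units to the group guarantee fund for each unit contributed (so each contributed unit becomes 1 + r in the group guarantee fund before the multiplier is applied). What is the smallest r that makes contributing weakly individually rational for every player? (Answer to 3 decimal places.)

2.462

With matching at rate r, one contributed unit becomes (1 + r) in the group guarantee fund and returns 2.6 × (1 + r) / 9 to the contributor.
Setting this equal to 1: 1 + r = 9/2.6 = 3.4615.
So the minimum matching rate is r = 3.4615 − 1 = 2.462.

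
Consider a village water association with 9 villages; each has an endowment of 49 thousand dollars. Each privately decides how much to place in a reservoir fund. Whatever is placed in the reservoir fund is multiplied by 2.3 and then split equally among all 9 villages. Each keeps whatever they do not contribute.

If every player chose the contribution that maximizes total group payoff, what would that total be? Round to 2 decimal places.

1014.30 thousand dollars

Each contributed unit returns 2.300 to the group as a whole (0.2556 to each of 9 players), which exceeds 1, so the social optimum is full contribution: group total = 2.300 × 441 = 1014.30.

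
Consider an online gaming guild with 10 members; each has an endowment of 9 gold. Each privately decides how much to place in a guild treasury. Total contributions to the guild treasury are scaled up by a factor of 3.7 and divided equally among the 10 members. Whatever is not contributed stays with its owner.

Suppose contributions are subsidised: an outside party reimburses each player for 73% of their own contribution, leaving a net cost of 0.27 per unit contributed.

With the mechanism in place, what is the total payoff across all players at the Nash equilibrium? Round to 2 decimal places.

Under the mechanism each unit contributed yields (3.7/10) / 0.27 = 1.3704 back to its contributor per unit of net cost, which exceeds 1, making full contribution the dominant choice for everyone.
So the Nash equilibrium is full contribution by all 10; the group earns 10 × (9 × 0.73 + 3.7 × 9) = 398.70.

398.70 gold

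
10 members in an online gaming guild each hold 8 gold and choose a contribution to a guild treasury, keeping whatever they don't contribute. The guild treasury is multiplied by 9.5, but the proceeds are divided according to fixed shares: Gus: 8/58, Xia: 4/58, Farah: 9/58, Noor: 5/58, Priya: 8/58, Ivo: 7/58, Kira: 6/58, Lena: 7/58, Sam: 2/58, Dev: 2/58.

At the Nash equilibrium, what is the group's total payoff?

420.00 gold

Player j's private return per contributed unit is 9.5 × (j's share). Contributing is weakly dominant for j when that share is at least 1/9.5 = 0.1053, and contributing 0 is dominant otherwise.
Gus, Farah, Priya, Ivo and Lena are above the threshold, contributing 8 each; the remaining 5 contribute 0. Total contributed: 40.
The guild treasury pays out 9.5 × 40 = 380.00 in total (split across the unequal shares, but the aggregate is all that matters for the group sum).
The 5 free-riders keep 8 each, adding 40. Group total = 40 + 380.00 = 420.00.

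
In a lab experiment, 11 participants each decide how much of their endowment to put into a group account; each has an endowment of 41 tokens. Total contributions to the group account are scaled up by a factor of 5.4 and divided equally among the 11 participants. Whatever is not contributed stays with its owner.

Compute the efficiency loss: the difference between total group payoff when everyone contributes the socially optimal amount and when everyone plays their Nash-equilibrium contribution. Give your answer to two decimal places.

1984.40 tokens

Each contributed unit returns 5.4/11 = 0.4909 to its contributor — below 1 — so contributing 0 is dominant for every player. At the Nash equilibrium everyone keeps their 41, and the group total is 11 × 41 = 451.
Each contributed unit returns 5.400 to the group as a whole (0.4909 to each of 11 players), which exceeds 1, so the social optimum is full contribution: group total = 5.400 × 451 = 2435.40.
Efficiency loss = 2435.40 − 451 = 1984.40.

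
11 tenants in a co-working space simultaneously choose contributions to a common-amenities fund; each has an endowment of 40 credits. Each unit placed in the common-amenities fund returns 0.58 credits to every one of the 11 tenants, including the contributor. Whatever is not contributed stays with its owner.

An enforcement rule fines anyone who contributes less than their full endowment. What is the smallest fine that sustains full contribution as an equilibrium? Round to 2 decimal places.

16.80 credits

Given the others contribute fully, the best deviation is to contribute 0 (any partial contribution still incurs the fine and gives up units whose private return 0.58 is below 1).
Deviating from 40 to 0 saves 40 credits but forfeits the deviator's share of the drop in the common-amenities fund: 0.58 × 40 = 23.20.
So the deviation gain is 40 − 23.20 = 16.80, and the fine must be at least 16.80 credits to wipe it out.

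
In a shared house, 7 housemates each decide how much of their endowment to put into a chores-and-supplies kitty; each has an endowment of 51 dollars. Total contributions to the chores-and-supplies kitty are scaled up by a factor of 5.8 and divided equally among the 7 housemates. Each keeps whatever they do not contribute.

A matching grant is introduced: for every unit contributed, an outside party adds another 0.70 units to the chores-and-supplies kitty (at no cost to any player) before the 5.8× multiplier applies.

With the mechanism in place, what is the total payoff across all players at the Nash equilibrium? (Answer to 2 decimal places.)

With the mechanism, a contributed unit returns 5.8 × 1.70 / 7 = 1.4086 per unit of net cost to the contributor — now above 1 — so contributing fully is weakly dominant for every player.
At the Nash equilibrium everyone contributes 51. Group total payoff = 5.8 × 1.70 × 357 = 3520.02.

3520.02 dollars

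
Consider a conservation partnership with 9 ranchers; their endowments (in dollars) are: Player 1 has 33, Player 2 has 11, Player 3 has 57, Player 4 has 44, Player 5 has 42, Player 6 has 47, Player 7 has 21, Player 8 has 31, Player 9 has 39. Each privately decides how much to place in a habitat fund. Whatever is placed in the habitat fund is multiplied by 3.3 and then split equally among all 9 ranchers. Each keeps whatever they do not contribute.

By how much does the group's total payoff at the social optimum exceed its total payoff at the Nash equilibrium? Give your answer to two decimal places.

The private return per contributed unit is 3.3/9 = 0.3667 < 1 for every player regardless of endowment, so the Nash equilibrium is zero contribution and the group total is Σ E_j = 33 + 11 + 57 + 44 + 42 + 47 + 21 + 31 + 39 = 325.
Each contributed unit returns 3.300 to the group, so the social optimum is full contribution by everyone: group total = 3.300 × 325 = 1072.50.
Efficiency loss = (3.300 − 1) × 325 = 747.50.

747.50 dollars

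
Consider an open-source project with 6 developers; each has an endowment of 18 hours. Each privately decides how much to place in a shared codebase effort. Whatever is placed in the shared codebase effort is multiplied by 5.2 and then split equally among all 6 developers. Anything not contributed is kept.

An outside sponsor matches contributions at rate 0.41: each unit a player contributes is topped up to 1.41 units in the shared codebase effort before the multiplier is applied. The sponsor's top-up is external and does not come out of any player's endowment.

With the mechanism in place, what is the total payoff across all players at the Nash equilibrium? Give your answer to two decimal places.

791.86 hours

With the mechanism, a contributed unit returns 5.2 × 1.41 / 6 = 1.2220 per unit of net cost to the contributor — now above 1 — so contributing fully is weakly dominant for every player.
So the Nash equilibrium is full contribution by all 6; the group earns 5.2 × 1.41 × 108 = 791.86.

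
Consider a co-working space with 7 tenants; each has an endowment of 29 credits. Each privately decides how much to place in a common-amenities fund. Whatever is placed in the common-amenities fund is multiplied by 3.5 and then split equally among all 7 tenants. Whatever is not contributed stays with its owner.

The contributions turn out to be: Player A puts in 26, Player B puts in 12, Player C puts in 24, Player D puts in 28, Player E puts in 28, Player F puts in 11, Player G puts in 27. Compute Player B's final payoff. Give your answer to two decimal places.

95.00 credits

Total contributed: 26 + 12 + 24 + 28 + 28 + 11 + 27 = 156.
Each receives 3.5 × 156 / 7 = 78.00 from the common-amenities fund.
Player B keeps 29 − 12 = 17, so Player B's payoff is 17 + 78.00 = 95.00.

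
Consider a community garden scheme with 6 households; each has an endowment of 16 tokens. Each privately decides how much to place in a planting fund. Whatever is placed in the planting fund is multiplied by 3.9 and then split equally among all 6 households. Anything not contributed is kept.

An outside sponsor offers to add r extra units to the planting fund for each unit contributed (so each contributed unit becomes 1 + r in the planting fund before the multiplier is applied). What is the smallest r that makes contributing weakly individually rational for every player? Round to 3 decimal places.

0.538

With matching at rate r, one contributed unit becomes (1 + r) in the planting fund and returns 3.9 × (1 + r) / 6 to the contributor.
Setting this equal to 1: 1 + r = 6/3.9 = 1.5385.
So the minimum matching rate is r = 1.5385 − 1 = 0.538.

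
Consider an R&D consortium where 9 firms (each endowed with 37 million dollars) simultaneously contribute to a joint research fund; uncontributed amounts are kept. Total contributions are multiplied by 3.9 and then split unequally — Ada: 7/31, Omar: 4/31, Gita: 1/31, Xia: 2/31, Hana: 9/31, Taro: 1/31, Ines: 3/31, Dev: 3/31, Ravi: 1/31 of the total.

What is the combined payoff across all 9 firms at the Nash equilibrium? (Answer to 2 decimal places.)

For player j, contributing a unit is worthwhile iff 3.9 × (j's share) ≥ 1, i.e. iff j's share is at least 0.2564.
The only share above 0.2564 is Hana's 9/31, contributing 37; the remaining 8 contribute 0. Total contributed: 37.
The joint research fund pays out 3.9 × 37 = 144.30 in total (split across the unequal shares, but the aggregate is all that matters for the group sum).
The 8 free-riders keep 37 each, adding 296. Group total = 296 + 144.30 = 440.30.

440.30 million dollars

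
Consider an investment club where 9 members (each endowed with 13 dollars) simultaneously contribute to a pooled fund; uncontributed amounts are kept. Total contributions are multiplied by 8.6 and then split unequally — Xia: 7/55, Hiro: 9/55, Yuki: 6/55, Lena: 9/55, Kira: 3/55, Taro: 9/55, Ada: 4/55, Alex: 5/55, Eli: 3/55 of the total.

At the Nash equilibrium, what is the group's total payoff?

A player with share s gets back 8.6·s per unit contributed, so full contribution is dominant for anyone with s > 1/8.6 = 0.1163 and zero contribution is dominant for anyone below.
Xia, Hiro, Lena and Taro clear that bar, contributing 13 each; the remaining 5 contribute 0. Total contributed: 52.
The pooled fund pays out 8.6 × 52 = 447.20 in total (split across the unequal shares, but the aggregate is all that matters for the group sum).
The 5 free-riders keep 13 each, adding 65. Group total = 65 + 447.20 = 512.20.

512.20 dollars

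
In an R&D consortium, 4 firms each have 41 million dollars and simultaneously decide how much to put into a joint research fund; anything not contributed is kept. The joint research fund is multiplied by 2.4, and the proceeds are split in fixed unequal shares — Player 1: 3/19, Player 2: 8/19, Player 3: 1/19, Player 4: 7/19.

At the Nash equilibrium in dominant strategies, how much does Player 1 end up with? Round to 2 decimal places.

56.54 million dollars

A player with share s gets back 2.4·s per unit contributed, so full contribution is dominant for anyone with s > 1/2.4 = 0.4167 and zero contribution is dominant for anyone below.
Only Player 2 (8/19) clears that bar, contributing 41; the remaining 3 contribute 0. Total contributed: 41.
Player 1 keeps 41 and receives 2.4 × 41 × 3/19 = 15.54 from the joint research fund, for a payoff of 56.54.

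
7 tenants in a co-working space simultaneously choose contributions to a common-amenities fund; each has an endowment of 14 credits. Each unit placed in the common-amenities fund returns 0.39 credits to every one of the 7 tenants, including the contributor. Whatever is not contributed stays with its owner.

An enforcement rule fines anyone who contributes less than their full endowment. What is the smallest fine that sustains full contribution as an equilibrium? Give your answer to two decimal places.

Given the others contribute fully, the best deviation is to contribute 0 (any partial contribution still incurs the fine and gives up units whose private return 0.39 is below 1).
Deviating from 14 to 0 saves 14 credits but forfeits the deviator's share of the drop in the common-amenities fund: 0.39 × 14 = 5.46.
So the deviation gain is 14 − 5.46 = 8.54, and the fine must be at least 8.54 credits to wipe it out.

8.54 credits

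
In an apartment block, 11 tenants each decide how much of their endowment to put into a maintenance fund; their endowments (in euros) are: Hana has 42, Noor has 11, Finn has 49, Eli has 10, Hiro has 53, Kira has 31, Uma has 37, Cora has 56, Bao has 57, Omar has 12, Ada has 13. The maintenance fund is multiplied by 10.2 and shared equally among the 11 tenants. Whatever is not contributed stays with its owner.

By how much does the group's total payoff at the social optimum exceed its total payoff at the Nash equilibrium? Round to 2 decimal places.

3413.20 euros

The private return per contributed unit is 10.2/11 = 0.9273 < 1 for every player regardless of endowment, so the Nash equilibrium is zero contribution and the group total is Σ E_j = 42 + 11 + 49 + 10 + 53 + 31 + 37 + 56 + 57 + 12 + 13 = 371.
Each contributed unit returns 10.200 to the group, so the social optimum is full contribution by everyone: group total = 10.200 × 371 = 3784.20.
Efficiency loss = (10.200 − 1) × 371 = 3413.20.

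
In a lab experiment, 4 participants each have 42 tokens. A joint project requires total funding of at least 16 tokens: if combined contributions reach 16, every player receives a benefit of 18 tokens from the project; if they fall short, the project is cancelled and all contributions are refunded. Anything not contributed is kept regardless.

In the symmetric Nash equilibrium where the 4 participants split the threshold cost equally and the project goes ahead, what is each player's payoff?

56 tokens

Equal share of the threshold: 16/4 = 4.
At this profile no one gains by cutting their contribution: any cut drops the total below 16, the project is cancelled, contributions are refunded, and the deviator ends with 42, which is less than 42 − 4 + 18 = 56. Contributing more than 4 just wastes the excess. So contributing exactly 4 is a best response.
Each player's payoff: 42 − 4 + 18 = 56.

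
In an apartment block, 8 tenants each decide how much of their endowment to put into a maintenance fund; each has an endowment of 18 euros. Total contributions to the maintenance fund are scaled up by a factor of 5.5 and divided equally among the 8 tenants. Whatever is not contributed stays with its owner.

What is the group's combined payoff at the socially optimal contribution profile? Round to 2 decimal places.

Each contributed unit returns 5.500 to the group as a whole (0.6875 to each of 8 players), which exceeds 1, so the social optimum is full contribution: group total = 5.500 × 144 = 792.00.

792.00 euros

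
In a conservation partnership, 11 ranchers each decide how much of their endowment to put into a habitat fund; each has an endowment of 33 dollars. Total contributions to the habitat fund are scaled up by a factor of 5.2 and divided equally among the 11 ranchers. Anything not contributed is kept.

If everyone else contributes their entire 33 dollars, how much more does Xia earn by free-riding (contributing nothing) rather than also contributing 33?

Switching from a contribution of 33 to 0 lets Xia keep an extra 33 dollars, but lowers the habitat fund by 33, which costs Xia their own share of that drop: 5.2/11 × 33 = 15.60.
Net gain = 33 − 15.60 = 17.40. The private return per contributed unit (0.4727) is below 1, so free-riding is indeed the best response regardless of what the others do.

17.40 dollars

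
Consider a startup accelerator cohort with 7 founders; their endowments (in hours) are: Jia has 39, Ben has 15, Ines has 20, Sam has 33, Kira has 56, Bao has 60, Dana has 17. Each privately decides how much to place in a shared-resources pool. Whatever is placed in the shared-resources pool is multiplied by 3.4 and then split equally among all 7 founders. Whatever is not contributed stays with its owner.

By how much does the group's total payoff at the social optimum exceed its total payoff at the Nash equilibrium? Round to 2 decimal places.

The private return per contributed unit is 3.4/7 = 0.4857 < 1 for every player regardless of endowment, so the Nash equilibrium is zero contribution and the group total is Σ E_j = 39 + 15 + 20 + 33 + 56 + 60 + 17 = 240.
Each contributed unit returns 3.400 to the group, so the social optimum is full contribution by everyone: group total = 3.400 × 240 = 816.00.
Efficiency loss = (3.400 − 1) × 240 = 576.00.

576.00 hours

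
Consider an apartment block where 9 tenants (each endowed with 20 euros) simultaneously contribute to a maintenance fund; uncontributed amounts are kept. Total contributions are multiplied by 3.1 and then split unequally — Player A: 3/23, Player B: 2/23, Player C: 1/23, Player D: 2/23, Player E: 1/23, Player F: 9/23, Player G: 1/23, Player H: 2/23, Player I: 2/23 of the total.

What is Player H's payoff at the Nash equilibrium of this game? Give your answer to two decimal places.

Player j's private return per contributed unit is 3.1 × (j's share). Contributing is weakly dominant for j when that share is at least 1/3.1 = 0.3226, and contributing 0 is dominant otherwise.
Only Player F (9/23) clears that bar, contributing 20; the remaining 8 contribute 0. Total contributed: 20.
Player H keeps 20 and receives 3.1 × 20 × 2/23 = 5.39 from the maintenance fund, for a payoff of 25.39.

25.39 euros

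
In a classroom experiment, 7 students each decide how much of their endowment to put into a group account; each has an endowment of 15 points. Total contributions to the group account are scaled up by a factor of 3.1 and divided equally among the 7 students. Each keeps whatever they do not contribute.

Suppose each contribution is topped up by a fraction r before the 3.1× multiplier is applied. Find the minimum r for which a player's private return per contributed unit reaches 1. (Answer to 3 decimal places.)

1.258

With matching at rate r, one contributed unit becomes (1 + r) in the group account and returns 3.1 × (1 + r) / 7 to the contributor.
Setting this equal to 1: 1 + r = 7/3.1 = 2.2581.
So the minimum matching rate is r = 2.2581 − 1 = 1.258.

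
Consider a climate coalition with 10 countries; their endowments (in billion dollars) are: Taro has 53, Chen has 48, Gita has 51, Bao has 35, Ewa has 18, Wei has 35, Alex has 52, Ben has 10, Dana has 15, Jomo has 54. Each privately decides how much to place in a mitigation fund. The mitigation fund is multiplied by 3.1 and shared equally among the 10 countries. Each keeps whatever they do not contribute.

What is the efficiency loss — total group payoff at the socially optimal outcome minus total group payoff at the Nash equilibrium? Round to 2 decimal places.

The private return per contributed unit is 3.1/10 = 0.3100 < 1 for every player regardless of endowment, so the Nash equilibrium is zero contribution and the group total is Σ E_j = 53 + 48 + 51 + 35 + 18 + 35 + 52 + 10 + 15 + 54 = 371.
Each contributed unit returns 3.100 to the group, so the social optimum is full contribution by everyone: group total = 3.100 × 371 = 1150.10.
Efficiency loss = (3.100 − 1) × 371 = 779.10.

779.10 billion dollars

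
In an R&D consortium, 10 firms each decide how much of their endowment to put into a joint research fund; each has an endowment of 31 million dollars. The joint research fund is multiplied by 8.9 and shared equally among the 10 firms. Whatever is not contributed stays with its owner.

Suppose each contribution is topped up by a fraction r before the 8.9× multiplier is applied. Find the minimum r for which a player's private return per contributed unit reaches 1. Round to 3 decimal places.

0.124

With matching at rate r, one contributed unit becomes (1 + r) in the joint research fund and returns 8.9 × (1 + r) / 10 to the contributor.
Setting this equal to 1: 1 + r = 10/8.9 = 1.1236.
So the minimum matching rate is r = 1.1236 − 1 = 0.124.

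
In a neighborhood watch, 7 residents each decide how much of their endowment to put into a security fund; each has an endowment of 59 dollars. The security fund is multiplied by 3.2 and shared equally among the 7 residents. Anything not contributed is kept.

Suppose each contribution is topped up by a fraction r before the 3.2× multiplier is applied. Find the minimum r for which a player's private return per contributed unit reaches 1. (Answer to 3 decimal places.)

1.188

With matching at rate r, one contributed unit becomes (1 + r) in the security fund and returns 3.2 × (1 + r) / 7 to the contributor.
Setting this equal to 1: 1 + r = 7/3.2 = 2.1875.
So the minimum matching rate is r = 2.1875 − 1 = 1.188.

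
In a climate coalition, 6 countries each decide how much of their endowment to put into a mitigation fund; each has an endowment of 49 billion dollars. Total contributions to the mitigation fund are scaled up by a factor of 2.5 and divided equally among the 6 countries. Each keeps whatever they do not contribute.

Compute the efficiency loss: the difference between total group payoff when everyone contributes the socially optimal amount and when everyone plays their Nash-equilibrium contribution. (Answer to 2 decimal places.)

441.00 billion dollars

Each contributed unit returns 2.5/6 = 0.4167 to its contributor — below 1 — so contributing 0 is dominant for every player. At the Nash equilibrium everyone keeps their 49, and the group total is 6 × 49 = 294.
Each contributed unit returns 2.500 to the group as a whole (0.4167 to each of 6 players), which exceeds 1, so the social optimum is full contribution: group total = 2.500 × 294 = 735.00.
Efficiency loss = 735.00 − 294 = 441.00.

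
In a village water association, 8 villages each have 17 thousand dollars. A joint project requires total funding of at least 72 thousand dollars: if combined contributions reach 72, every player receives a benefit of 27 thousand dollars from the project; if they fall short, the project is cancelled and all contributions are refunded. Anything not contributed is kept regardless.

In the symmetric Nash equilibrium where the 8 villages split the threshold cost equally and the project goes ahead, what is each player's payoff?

35 thousand dollars

Equal share of the threshold: 72/8 = 9.
At this profile no one gains by cutting their contribution: any cut drops the total below 72, the project is cancelled, contributions are refunded, and the deviator ends with 17, which is less than 17 − 9 + 27 = 35. Contributing more than 9 just wastes the excess. So contributing exactly 9 is a best response.
Each player's payoff: 17 − 9 + 27 = 35.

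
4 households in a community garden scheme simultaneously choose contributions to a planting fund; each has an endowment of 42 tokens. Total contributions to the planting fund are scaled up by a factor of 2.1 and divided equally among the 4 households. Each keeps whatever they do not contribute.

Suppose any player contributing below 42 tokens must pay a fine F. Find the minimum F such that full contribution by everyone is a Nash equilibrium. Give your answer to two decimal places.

19.95 tokens

Given the others contribute fully, the best deviation is to contribute 0 (any partial contribution still incurs the fine and gives up units whose private return 0.5250 is below 1).
Deviating from 42 to 0 saves 42 tokens but forfeits the deviator's share of the drop in the planting fund: 2.1/4 × 42 = 22.05.
So the deviation gain is 42 − 22.05 = 19.95, and the fine must be at least 19.95 tokens to wipe it out.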